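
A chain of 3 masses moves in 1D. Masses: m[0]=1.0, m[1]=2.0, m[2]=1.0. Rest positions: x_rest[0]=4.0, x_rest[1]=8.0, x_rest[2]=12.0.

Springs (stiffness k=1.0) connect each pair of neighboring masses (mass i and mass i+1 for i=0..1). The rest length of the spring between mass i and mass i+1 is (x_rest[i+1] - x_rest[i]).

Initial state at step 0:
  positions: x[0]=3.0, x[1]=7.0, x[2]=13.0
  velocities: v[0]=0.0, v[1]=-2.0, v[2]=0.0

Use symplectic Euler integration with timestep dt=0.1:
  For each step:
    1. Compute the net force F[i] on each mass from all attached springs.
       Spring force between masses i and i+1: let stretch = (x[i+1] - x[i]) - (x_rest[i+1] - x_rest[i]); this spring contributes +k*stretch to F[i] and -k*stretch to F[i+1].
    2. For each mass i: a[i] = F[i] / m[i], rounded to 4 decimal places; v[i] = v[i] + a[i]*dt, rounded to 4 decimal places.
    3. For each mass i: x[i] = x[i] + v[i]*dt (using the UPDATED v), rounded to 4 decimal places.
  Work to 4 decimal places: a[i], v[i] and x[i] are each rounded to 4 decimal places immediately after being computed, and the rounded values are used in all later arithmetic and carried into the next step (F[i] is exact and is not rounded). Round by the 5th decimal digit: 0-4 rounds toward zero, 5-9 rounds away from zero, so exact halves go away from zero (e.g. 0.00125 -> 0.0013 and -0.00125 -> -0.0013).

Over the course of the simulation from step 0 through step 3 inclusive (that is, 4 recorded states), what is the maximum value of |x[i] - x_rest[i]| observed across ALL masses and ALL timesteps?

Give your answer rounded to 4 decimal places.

Answer: 1.5330

Derivation:
Step 0: x=[3.0000 7.0000 13.0000] v=[0.0000 -2.0000 0.0000]
Step 1: x=[3.0000 6.8100 12.9800] v=[0.0000 -1.9000 -0.2000]
Step 2: x=[2.9981 6.6318 12.9383] v=[-0.0190 -1.7820 -0.4170]
Step 3: x=[2.9925 6.4670 12.8735] v=[-0.0556 -1.6484 -0.6477]
Max displacement = 1.5330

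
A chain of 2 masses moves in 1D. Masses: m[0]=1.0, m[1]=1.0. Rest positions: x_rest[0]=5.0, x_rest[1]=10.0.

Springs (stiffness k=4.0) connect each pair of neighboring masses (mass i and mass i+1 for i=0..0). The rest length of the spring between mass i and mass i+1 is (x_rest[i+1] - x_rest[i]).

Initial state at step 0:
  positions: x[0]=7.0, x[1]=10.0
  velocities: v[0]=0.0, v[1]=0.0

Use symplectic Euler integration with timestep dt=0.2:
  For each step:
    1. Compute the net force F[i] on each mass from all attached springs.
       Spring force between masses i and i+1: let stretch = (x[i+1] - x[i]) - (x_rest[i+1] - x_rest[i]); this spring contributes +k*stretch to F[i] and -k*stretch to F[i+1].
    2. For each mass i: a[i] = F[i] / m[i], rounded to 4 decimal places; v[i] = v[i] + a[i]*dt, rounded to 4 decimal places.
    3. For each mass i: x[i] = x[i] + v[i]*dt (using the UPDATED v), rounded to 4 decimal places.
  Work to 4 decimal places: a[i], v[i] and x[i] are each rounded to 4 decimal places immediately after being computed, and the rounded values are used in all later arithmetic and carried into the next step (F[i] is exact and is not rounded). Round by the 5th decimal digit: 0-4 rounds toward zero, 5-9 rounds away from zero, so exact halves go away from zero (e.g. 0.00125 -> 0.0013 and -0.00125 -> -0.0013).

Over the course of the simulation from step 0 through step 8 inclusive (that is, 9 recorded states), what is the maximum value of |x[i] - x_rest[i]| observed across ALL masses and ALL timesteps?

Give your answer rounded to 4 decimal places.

Answer: 2.0425

Derivation:
Step 0: x=[7.0000 10.0000] v=[0.0000 0.0000]
Step 1: x=[6.6800 10.3200] v=[-1.6000 1.6000]
Step 2: x=[6.1424 10.8576] v=[-2.6880 2.6880]
Step 3: x=[5.5592 11.4408] v=[-2.9158 2.9158]
Step 4: x=[5.1171 11.8829] v=[-2.2105 2.2105]
Step 5: x=[4.9575 12.0425] v=[-0.7979 0.7979]
Step 6: x=[5.1315 11.8685] v=[0.8701 -0.8701]
Step 7: x=[5.5834 11.4166] v=[2.2597 -2.2597]
Step 8: x=[6.1687 10.8313] v=[2.9263 -2.9263]
Max displacement = 2.0425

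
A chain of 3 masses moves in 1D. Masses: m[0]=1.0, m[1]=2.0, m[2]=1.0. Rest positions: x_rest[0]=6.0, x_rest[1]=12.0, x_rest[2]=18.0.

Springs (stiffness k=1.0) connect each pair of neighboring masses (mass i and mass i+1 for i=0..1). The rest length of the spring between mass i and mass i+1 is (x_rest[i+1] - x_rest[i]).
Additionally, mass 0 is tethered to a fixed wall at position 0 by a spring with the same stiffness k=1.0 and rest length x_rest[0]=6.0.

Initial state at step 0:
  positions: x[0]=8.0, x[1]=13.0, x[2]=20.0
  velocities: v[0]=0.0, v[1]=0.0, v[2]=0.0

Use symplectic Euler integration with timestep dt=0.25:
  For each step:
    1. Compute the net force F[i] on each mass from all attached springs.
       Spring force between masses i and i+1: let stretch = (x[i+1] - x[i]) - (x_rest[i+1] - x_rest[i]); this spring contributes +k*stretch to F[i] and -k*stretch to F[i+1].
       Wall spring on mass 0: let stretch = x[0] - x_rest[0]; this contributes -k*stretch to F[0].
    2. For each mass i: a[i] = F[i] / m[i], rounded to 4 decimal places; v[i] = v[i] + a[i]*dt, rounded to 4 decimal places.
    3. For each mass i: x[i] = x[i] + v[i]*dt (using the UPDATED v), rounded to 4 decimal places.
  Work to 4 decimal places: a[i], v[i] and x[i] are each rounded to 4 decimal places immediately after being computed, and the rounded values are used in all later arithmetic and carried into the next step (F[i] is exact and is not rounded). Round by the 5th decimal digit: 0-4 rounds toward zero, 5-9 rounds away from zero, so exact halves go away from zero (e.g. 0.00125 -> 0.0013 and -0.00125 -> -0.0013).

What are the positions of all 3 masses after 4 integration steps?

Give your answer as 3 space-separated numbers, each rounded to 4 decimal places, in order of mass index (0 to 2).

Answer: 6.5068 13.4618 19.4838

Derivation:
Step 0: x=[8.0000 13.0000 20.0000] v=[0.0000 0.0000 0.0000]
Step 1: x=[7.8125 13.0625 19.9375] v=[-0.7500 0.2500 -0.2500]
Step 2: x=[7.4649 13.1758 19.8203] v=[-1.3906 0.4531 -0.4688]
Step 3: x=[7.0076 13.3183 19.6628] v=[-1.8291 0.5698 -0.6299]
Step 4: x=[6.5068 13.4618 19.4838] v=[-2.0033 0.5740 -0.7160]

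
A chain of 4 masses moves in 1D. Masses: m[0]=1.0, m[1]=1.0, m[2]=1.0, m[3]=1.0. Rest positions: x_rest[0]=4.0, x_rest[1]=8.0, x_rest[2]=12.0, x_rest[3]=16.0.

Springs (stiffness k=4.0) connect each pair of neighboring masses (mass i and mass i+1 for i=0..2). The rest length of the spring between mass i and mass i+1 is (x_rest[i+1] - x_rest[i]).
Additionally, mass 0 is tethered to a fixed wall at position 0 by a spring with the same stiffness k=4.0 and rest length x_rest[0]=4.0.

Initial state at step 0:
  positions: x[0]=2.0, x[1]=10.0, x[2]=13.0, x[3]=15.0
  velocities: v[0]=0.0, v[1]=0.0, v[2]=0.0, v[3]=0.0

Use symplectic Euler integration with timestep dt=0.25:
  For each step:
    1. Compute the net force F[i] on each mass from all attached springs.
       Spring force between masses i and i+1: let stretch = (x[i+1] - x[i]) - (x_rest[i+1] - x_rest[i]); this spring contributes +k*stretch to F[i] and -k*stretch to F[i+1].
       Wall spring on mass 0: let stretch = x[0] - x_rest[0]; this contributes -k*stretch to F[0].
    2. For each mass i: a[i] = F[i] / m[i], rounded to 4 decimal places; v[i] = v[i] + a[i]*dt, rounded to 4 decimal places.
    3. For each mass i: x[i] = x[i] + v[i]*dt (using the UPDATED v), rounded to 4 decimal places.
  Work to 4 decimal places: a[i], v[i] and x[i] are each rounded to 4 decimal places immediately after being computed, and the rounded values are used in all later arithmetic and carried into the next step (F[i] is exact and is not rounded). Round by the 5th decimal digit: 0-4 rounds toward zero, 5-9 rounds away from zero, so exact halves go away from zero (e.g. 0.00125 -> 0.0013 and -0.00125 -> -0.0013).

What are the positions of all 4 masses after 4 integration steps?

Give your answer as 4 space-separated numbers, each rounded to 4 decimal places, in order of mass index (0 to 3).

Step 0: x=[2.0000 10.0000 13.0000 15.0000] v=[0.0000 0.0000 0.0000 0.0000]
Step 1: x=[3.5000 8.7500 12.7500 15.5000] v=[6.0000 -5.0000 -1.0000 2.0000]
Step 2: x=[5.4375 7.1875 12.1875 16.3125] v=[7.7500 -6.2500 -2.2500 3.2500]
Step 3: x=[6.4531 6.4375 11.4063 17.0938] v=[4.0625 -3.0000 -3.1250 3.1250]
Step 4: x=[5.8516 6.9336 10.8047 17.4532] v=[-2.4062 1.9844 -2.4063 1.4375]

Answer: 5.8516 6.9336 10.8047 17.4532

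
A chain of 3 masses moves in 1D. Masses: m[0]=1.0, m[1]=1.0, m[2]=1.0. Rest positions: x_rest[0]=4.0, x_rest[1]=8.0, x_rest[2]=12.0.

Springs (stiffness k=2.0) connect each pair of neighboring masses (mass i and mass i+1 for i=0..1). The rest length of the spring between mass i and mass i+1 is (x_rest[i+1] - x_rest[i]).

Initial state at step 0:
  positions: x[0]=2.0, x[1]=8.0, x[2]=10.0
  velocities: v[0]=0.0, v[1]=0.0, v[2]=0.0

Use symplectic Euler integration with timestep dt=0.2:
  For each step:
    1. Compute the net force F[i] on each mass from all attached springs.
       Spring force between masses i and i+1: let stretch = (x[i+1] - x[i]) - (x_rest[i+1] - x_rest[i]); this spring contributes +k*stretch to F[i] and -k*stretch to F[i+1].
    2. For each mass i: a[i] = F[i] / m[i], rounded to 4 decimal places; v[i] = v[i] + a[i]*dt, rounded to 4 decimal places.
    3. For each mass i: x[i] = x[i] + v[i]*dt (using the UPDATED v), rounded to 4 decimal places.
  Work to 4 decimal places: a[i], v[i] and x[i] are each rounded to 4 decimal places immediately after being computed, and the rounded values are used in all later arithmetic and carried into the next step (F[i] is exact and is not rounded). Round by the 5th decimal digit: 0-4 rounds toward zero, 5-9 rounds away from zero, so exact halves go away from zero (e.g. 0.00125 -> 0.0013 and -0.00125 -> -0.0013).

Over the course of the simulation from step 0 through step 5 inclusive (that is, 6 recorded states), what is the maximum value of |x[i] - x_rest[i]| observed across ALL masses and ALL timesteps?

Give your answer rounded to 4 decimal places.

Answer: 2.5894

Derivation:
Step 0: x=[2.0000 8.0000 10.0000] v=[0.0000 0.0000 0.0000]
Step 1: x=[2.1600 7.6800 10.1600] v=[0.8000 -1.6000 0.8000]
Step 2: x=[2.4416 7.1168 10.4416] v=[1.4080 -2.8160 1.4080]
Step 3: x=[2.7772 6.4456 10.7772] v=[1.6781 -3.3562 1.6781]
Step 4: x=[3.0863 5.8274 11.0863] v=[1.5455 -3.0909 1.5455]
Step 5: x=[3.2947 5.4106 11.2947] v=[1.0419 -2.0838 1.0419]
Max displacement = 2.5894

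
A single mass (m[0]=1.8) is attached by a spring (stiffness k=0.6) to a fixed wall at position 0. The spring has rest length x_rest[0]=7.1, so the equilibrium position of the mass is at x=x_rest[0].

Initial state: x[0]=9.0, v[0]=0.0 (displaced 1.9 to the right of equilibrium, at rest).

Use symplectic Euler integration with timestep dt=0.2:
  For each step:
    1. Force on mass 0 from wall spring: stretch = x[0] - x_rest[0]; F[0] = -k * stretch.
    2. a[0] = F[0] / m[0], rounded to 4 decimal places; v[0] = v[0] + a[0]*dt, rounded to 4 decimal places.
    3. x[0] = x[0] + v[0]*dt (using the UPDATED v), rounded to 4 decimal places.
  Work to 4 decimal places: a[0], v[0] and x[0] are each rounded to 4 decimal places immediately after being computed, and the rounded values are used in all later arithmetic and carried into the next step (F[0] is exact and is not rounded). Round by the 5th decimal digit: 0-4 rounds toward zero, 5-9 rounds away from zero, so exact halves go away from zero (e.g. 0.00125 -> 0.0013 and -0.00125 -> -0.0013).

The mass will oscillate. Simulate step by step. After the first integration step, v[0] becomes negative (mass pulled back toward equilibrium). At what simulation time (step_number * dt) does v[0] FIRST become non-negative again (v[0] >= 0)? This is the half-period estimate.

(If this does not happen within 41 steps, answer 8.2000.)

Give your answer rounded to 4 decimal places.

Step 0: x=[9.0000] v=[0.0000]
Step 1: x=[8.9747] v=[-0.1267]
Step 2: x=[8.9244] v=[-0.2517]
Step 3: x=[8.8497] v=[-0.3733]
Step 4: x=[8.7517] v=[-0.4899]
Step 5: x=[8.6317] v=[-0.6000]
Step 6: x=[8.4913] v=[-0.7021]
Step 7: x=[8.3323] v=[-0.7949]
Step 8: x=[8.1569] v=[-0.8771]
Step 9: x=[7.9674] v=[-0.9476]
Step 10: x=[7.7663] v=[-1.0054]
Step 11: x=[7.5563] v=[-1.0498]
Step 12: x=[7.3403] v=[-1.0802]
Step 13: x=[7.1211] v=[-1.0962]
Step 14: x=[6.9016] v=[-1.0976]
Step 15: x=[6.6847] v=[-1.0844]
Step 16: x=[6.4734] v=[-1.0567]
Step 17: x=[6.2704] v=[-1.0149]
Step 18: x=[6.0785] v=[-0.9596]
Step 19: x=[5.9002] v=[-0.8915]
Step 20: x=[5.7379] v=[-0.8115]
Step 21: x=[5.5938] v=[-0.7207]
Step 22: x=[5.4697] v=[-0.6203]
Step 23: x=[5.3674] v=[-0.5116]
Step 24: x=[5.2882] v=[-0.3961]
Step 25: x=[5.2331] v=[-0.2753]
Step 26: x=[5.2029] v=[-0.1508]
Step 27: x=[5.1980] v=[-0.0243]
Step 28: x=[5.2185] v=[0.1025]
First v>=0 after going negative at step 28, time=5.6000

Answer: 5.6000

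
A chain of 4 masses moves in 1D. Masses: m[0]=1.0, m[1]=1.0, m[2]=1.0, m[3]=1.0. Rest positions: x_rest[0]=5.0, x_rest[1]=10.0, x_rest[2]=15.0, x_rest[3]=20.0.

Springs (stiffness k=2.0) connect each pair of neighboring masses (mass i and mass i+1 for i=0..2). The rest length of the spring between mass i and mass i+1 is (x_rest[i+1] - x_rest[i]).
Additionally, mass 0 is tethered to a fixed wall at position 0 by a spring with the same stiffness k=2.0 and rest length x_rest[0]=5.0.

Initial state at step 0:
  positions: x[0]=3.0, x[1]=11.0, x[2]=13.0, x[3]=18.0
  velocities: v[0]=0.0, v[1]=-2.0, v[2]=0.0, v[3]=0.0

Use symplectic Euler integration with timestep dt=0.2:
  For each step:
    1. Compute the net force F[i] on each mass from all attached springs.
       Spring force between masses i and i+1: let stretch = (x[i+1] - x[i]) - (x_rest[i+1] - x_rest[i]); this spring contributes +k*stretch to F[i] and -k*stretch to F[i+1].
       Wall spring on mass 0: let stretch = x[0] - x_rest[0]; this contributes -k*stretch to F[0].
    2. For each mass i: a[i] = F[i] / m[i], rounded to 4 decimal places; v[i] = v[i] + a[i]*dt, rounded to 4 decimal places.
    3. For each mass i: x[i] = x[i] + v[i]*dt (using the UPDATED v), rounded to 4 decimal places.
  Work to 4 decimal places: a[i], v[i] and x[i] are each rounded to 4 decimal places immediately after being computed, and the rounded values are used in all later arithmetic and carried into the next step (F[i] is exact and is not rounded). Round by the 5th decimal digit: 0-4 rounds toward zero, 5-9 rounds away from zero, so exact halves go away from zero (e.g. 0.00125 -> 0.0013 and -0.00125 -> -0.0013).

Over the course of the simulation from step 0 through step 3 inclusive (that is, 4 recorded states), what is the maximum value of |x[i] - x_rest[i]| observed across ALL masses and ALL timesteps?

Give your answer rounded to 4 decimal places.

Answer: 2.2342

Derivation:
Step 0: x=[3.0000 11.0000 13.0000 18.0000] v=[0.0000 -2.0000 0.0000 0.0000]
Step 1: x=[3.4000 10.1200 13.2400 18.0000] v=[2.0000 -4.4000 1.2000 0.0000]
Step 2: x=[4.0656 8.9520 13.6112 18.0192] v=[3.3280 -5.8400 1.8560 0.0960]
Step 3: x=[4.7969 7.7658 13.9623 18.0858] v=[3.6563 -5.9309 1.7555 0.3328]
Max displacement = 2.2342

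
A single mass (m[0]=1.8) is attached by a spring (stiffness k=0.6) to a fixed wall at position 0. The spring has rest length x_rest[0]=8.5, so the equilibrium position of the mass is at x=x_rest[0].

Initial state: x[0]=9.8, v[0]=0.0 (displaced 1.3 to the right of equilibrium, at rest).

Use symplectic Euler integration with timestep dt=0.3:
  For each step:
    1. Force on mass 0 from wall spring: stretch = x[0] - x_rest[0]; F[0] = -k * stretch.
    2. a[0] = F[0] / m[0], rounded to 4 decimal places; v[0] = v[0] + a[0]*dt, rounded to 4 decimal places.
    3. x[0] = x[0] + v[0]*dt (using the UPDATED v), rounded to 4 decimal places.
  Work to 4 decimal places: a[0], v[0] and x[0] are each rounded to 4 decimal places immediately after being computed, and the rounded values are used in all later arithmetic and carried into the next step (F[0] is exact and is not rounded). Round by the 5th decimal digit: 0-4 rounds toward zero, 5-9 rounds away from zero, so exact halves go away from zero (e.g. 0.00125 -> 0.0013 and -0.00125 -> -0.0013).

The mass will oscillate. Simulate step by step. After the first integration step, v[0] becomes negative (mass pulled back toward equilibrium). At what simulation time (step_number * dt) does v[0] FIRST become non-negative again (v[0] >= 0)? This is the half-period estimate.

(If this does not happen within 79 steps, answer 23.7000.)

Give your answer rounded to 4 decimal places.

Step 0: x=[9.8000] v=[0.0000]
Step 1: x=[9.7610] v=[-0.1300]
Step 2: x=[9.6842] v=[-0.2561]
Step 3: x=[9.5719] v=[-0.3745]
Step 4: x=[9.4274] v=[-0.4817]
Step 5: x=[9.2551] v=[-0.5744]
Step 6: x=[9.0601] v=[-0.6499]
Step 7: x=[8.8483] v=[-0.7059]
Step 8: x=[8.6261] v=[-0.7407]
Step 9: x=[8.4001] v=[-0.7533]
Step 10: x=[8.1771] v=[-0.7433]
Step 11: x=[7.9638] v=[-0.7110]
Step 12: x=[7.7666] v=[-0.6574]
Step 13: x=[7.5914] v=[-0.5841]
Step 14: x=[7.4434] v=[-0.4932]
Step 15: x=[7.3272] v=[-0.3875]
Step 16: x=[7.2461] v=[-0.2702]
Step 17: x=[7.2027] v=[-0.1448]
Step 18: x=[7.1982] v=[-0.0151]
Step 19: x=[7.2327] v=[0.1151]
First v>=0 after going negative at step 19, time=5.7000

Answer: 5.7000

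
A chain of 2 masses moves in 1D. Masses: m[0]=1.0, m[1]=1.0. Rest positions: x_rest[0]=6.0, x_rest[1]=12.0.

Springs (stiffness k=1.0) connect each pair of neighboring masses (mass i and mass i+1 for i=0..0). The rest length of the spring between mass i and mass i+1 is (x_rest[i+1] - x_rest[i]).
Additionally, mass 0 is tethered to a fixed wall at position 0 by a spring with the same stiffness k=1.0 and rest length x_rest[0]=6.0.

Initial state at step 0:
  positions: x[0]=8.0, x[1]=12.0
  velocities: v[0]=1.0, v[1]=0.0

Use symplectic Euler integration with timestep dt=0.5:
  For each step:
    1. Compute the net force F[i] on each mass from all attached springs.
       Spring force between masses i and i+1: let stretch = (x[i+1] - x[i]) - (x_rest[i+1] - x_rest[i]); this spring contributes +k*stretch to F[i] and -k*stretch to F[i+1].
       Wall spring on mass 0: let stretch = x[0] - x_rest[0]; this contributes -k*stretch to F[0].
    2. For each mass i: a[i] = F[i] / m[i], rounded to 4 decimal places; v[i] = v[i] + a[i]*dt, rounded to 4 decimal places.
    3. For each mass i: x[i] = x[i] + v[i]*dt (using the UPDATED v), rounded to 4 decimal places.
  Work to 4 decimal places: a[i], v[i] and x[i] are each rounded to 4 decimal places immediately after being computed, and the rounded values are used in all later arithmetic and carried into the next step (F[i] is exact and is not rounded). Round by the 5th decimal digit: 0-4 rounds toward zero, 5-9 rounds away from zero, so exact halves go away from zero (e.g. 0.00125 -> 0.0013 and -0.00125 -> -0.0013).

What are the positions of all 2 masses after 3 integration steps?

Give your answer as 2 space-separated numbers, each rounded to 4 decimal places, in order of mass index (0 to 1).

Answer: 5.3750 13.7813

Derivation:
Step 0: x=[8.0000 12.0000] v=[1.0000 0.0000]
Step 1: x=[7.5000 12.5000] v=[-1.0000 1.0000]
Step 2: x=[6.3750 13.2500] v=[-2.2500 1.5000]
Step 3: x=[5.3750 13.7813] v=[-2.0000 1.0625]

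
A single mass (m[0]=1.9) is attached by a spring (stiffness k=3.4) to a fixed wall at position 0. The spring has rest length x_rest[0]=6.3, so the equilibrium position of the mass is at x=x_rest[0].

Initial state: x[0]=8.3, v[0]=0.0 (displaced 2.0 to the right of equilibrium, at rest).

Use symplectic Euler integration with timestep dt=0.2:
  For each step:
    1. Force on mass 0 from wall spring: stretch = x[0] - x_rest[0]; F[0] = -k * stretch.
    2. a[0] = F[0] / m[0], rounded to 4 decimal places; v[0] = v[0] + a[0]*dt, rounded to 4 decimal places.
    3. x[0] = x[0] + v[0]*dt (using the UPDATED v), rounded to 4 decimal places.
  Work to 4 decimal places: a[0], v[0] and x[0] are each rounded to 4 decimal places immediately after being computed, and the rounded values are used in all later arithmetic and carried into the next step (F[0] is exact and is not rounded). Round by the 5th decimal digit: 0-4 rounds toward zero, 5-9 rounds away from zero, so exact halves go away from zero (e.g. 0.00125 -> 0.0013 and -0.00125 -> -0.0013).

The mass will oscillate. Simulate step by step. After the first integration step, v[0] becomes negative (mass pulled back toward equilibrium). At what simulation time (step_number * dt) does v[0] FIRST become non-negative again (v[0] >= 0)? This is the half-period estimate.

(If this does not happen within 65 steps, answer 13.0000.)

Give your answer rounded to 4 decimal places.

Step 0: x=[8.3000] v=[0.0000]
Step 1: x=[8.1568] v=[-0.7158]
Step 2: x=[7.8807] v=[-1.3803]
Step 3: x=[7.4915] v=[-1.9460]
Step 4: x=[7.0170] v=[-2.3724]
Step 5: x=[6.4912] v=[-2.6290]
Step 6: x=[5.9517] v=[-2.6974]
Step 7: x=[5.4372] v=[-2.5727]
Step 8: x=[4.9844] v=[-2.2639]
Step 9: x=[4.6258] v=[-1.7931]
Step 10: x=[4.3870] v=[-1.1939]
Step 11: x=[4.2852] v=[-0.5092]
Step 12: x=[4.3276] v=[0.2119]
First v>=0 after going negative at step 12, time=2.4000

Answer: 2.4000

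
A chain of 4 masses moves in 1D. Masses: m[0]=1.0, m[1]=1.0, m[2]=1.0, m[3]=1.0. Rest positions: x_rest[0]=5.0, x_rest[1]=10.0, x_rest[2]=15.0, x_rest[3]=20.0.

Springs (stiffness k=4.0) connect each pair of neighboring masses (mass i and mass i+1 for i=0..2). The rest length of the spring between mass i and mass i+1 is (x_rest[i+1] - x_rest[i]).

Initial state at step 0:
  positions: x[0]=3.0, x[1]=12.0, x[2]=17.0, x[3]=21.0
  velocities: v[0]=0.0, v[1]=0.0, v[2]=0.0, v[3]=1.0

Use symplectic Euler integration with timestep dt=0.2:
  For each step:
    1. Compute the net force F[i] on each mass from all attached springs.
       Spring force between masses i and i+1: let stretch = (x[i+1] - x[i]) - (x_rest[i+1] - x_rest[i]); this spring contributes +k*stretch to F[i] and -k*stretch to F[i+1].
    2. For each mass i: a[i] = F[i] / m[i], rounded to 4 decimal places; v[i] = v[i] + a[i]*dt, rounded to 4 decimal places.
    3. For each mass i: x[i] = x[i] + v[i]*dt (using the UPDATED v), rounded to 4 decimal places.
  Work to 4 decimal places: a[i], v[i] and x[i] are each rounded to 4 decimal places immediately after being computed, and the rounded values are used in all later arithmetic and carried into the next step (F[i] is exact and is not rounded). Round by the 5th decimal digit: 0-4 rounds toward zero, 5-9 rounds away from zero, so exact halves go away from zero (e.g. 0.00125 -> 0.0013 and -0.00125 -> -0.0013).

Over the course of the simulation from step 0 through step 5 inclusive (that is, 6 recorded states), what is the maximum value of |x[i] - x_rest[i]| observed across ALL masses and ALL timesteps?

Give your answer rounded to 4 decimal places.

Answer: 2.4045

Derivation:
Step 0: x=[3.0000 12.0000 17.0000 21.0000] v=[0.0000 0.0000 0.0000 1.0000]
Step 1: x=[3.6400 11.3600 16.8400 21.3600] v=[3.2000 -3.2000 -0.8000 1.8000]
Step 2: x=[4.7152 10.3616 16.5264 21.7968] v=[5.3760 -4.9920 -1.5680 2.1840]
Step 3: x=[5.8938 9.4461 16.0697 22.1903] v=[5.8931 -4.5773 -2.2835 1.9677]
Step 4: x=[6.8408 9.0220 15.5325 22.4045] v=[4.7349 -2.1203 -2.6859 1.0712]
Step 5: x=[7.3368 9.2906 15.0532 22.3192] v=[2.4799 1.3431 -2.3967 -0.4264]
Max displacement = 2.4045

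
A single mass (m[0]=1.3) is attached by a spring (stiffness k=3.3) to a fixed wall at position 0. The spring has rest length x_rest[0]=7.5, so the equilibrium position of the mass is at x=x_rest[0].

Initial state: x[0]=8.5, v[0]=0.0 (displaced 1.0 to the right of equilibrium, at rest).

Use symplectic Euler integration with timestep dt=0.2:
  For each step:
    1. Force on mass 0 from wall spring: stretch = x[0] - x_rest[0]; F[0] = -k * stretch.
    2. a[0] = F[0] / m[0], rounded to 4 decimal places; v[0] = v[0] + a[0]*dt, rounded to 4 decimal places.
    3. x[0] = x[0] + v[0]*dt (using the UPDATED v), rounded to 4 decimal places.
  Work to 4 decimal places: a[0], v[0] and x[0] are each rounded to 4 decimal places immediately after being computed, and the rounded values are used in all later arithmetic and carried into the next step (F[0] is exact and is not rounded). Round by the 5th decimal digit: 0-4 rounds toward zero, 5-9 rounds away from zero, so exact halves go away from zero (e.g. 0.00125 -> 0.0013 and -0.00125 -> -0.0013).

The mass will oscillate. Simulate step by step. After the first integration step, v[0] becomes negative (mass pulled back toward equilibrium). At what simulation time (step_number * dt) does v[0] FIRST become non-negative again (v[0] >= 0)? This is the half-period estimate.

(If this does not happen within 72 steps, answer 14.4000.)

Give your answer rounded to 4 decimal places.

Step 0: x=[8.5000] v=[0.0000]
Step 1: x=[8.3985] v=[-0.5077]
Step 2: x=[8.2057] v=[-0.9639]
Step 3: x=[7.9413] v=[-1.3222]
Step 4: x=[7.6321] v=[-1.5462]
Step 5: x=[7.3094] v=[-1.6133]
Step 6: x=[7.0061] v=[-1.5165]
Step 7: x=[6.7529] v=[-1.2658]
Step 8: x=[6.5756] v=[-0.8865]
Step 9: x=[6.4922] v=[-0.4172]
Step 10: x=[6.5111] v=[0.0945]
First v>=0 after going negative at step 10, time=2.0000

Answer: 2.0000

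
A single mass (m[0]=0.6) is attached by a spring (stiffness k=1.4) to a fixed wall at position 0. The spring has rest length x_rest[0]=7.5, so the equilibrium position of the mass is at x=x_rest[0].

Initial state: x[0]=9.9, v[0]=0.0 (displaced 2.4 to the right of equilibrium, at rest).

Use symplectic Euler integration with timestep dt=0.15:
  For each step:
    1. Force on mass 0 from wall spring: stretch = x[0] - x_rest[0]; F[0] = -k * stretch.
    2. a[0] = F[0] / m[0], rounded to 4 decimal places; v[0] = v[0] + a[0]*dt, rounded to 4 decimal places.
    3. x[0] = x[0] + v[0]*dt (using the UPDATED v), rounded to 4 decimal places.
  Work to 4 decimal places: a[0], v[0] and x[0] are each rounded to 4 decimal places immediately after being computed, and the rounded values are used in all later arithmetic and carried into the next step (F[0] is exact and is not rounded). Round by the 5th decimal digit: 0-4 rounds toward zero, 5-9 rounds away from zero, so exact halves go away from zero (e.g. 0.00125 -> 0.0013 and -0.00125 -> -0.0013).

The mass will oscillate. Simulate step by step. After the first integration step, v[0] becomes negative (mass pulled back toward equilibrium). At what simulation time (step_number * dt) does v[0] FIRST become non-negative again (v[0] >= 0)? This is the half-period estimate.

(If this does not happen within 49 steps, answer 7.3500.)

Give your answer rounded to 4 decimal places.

Answer: 2.1000

Derivation:
Step 0: x=[9.9000] v=[0.0000]
Step 1: x=[9.7740] v=[-0.8400]
Step 2: x=[9.5286] v=[-1.6359]
Step 3: x=[9.1767] v=[-2.3459]
Step 4: x=[8.7368] v=[-2.9327]
Step 5: x=[8.2320] v=[-3.3656]
Step 6: x=[7.6887] v=[-3.6218]
Step 7: x=[7.1355] v=[-3.6878]
Step 8: x=[6.6015] v=[-3.5602]
Step 9: x=[6.1146] v=[-3.2457]
Step 10: x=[5.7005] v=[-2.7608]
Step 11: x=[5.3809] v=[-2.1310]
Step 12: x=[5.1725] v=[-1.3893]
Step 13: x=[5.0863] v=[-0.5747]
Step 14: x=[5.1268] v=[0.2701]
First v>=0 after going negative at step 14, time=2.1000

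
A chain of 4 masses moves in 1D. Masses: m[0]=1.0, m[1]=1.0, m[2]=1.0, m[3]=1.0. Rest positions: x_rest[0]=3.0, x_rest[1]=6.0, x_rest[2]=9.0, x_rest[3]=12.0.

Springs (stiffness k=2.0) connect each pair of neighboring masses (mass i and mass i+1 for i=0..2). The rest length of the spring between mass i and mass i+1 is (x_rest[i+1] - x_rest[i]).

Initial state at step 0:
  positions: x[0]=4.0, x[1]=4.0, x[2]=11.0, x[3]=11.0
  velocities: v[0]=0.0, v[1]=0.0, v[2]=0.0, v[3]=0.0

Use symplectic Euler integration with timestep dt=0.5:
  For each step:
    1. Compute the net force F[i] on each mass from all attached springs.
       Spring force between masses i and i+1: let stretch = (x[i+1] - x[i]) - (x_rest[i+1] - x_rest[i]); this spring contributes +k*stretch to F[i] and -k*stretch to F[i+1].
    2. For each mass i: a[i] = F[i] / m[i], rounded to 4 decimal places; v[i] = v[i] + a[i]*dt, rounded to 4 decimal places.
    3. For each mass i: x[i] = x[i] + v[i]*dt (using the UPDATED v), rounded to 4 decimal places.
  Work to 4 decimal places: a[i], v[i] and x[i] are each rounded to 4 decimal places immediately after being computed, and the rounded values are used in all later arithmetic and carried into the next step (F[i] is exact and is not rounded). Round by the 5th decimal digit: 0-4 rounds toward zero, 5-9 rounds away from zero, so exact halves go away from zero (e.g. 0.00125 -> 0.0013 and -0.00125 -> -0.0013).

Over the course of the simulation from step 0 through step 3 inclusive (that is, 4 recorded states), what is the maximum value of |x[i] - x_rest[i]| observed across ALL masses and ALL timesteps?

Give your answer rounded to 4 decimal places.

Answer: 2.5000

Derivation:
Step 0: x=[4.0000 4.0000 11.0000 11.0000] v=[0.0000 0.0000 0.0000 0.0000]
Step 1: x=[2.5000 7.5000 7.5000 12.5000] v=[-3.0000 7.0000 -7.0000 3.0000]
Step 2: x=[2.0000 8.5000 6.5000 13.0000] v=[-1.0000 2.0000 -2.0000 1.0000]
Step 3: x=[3.2500 5.2500 9.7500 11.7500] v=[2.5000 -6.5000 6.5000 -2.5000]
Max displacement = 2.5000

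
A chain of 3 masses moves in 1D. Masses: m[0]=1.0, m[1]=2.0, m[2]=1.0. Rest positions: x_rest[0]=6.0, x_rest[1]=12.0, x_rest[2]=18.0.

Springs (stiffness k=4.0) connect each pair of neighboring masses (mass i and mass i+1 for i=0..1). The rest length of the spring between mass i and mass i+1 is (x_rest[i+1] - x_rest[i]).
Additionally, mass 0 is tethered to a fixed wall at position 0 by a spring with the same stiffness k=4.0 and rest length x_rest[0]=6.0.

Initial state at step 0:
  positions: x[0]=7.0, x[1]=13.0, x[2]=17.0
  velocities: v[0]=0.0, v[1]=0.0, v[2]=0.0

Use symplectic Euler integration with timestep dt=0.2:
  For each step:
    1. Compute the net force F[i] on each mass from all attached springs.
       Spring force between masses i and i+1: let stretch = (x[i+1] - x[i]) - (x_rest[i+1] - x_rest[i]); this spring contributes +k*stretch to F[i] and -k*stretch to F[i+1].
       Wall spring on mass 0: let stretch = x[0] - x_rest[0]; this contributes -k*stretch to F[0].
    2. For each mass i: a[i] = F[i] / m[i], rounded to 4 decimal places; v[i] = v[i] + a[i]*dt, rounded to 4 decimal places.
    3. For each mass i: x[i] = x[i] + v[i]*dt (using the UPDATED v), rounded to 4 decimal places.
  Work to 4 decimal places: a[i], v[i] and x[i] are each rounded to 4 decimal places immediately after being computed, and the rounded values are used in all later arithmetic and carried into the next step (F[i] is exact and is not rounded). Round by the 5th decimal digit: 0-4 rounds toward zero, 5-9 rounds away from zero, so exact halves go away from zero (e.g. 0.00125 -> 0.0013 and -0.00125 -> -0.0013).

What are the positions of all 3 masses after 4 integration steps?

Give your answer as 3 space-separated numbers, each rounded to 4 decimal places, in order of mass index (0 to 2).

Answer: 5.7687 11.9073 19.1724

Derivation:
Step 0: x=[7.0000 13.0000 17.0000] v=[0.0000 0.0000 0.0000]
Step 1: x=[6.8400 12.8400 17.3200] v=[-0.8000 -0.8000 1.6000]
Step 2: x=[6.5456 12.5584 17.8832] v=[-1.4720 -1.4080 2.8160]
Step 3: x=[6.1660 12.2218 18.5544] v=[-1.8982 -1.6832 3.3562]
Step 4: x=[5.7687 11.9073 19.1724] v=[-1.9864 -1.5725 3.0901]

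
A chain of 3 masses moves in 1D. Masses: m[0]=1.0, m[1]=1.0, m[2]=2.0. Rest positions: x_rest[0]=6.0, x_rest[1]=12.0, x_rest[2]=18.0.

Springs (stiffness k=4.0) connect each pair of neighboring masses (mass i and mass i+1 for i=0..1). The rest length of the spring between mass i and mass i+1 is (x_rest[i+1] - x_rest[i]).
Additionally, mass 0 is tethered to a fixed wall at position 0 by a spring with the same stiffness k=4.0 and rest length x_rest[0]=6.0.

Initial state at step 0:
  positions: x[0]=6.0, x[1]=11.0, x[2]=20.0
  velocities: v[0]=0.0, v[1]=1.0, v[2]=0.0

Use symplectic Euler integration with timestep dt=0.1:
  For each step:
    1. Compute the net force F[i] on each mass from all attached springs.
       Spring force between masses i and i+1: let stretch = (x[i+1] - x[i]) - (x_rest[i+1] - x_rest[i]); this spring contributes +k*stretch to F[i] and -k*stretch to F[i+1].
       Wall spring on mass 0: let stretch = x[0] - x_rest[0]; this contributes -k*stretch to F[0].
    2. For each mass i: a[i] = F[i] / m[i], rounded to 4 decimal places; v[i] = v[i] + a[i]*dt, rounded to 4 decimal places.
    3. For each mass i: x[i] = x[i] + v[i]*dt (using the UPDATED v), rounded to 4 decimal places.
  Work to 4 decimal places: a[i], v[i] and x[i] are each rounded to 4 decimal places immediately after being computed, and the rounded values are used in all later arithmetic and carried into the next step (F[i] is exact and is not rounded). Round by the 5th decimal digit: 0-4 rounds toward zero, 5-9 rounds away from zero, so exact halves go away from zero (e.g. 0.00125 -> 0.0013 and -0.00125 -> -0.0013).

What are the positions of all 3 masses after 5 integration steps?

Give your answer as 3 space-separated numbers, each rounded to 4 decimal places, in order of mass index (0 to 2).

Answer: 5.7646 13.2210 19.2785

Derivation:
Step 0: x=[6.0000 11.0000 20.0000] v=[0.0000 1.0000 0.0000]
Step 1: x=[5.9600 11.2600 19.9400] v=[-0.4000 2.6000 -0.6000]
Step 2: x=[5.8936 11.6552 19.8264] v=[-0.6640 3.9520 -1.1360]
Step 3: x=[5.8219 12.1468 19.6694] v=[-0.7168 4.9158 -1.5702]
Step 4: x=[5.7703 12.6863 19.4819] v=[-0.5156 5.3949 -1.8747]
Step 5: x=[5.7646 13.2210 19.2785] v=[-0.0573 5.3467 -2.0338]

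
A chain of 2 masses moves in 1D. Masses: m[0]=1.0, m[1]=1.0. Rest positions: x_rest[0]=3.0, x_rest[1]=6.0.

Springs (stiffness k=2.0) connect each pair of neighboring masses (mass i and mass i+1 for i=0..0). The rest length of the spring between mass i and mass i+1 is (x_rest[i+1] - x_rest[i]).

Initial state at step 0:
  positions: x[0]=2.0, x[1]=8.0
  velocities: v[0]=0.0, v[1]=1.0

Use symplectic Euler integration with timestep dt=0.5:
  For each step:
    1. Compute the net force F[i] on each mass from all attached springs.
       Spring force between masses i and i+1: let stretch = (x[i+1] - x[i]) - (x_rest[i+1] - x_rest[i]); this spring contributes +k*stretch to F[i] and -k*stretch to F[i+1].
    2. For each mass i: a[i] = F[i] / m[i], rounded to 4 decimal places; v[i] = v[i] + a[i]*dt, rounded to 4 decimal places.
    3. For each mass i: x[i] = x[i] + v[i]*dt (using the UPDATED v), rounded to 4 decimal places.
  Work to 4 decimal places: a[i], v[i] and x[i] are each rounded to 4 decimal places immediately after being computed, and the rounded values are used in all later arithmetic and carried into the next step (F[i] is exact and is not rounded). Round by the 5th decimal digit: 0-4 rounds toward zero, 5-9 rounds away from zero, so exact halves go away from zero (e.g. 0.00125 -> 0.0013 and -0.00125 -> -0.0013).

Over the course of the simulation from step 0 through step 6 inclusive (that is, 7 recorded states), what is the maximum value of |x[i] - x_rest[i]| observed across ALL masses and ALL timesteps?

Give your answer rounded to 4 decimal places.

Step 0: x=[2.0000 8.0000] v=[0.0000 1.0000]
Step 1: x=[3.5000 7.0000] v=[3.0000 -2.0000]
Step 2: x=[5.2500 5.7500] v=[3.5000 -2.5000]
Step 3: x=[5.7500 5.7500] v=[1.0000 0.0000]
Step 4: x=[4.7500 7.2500] v=[-2.0000 3.0000]
Step 5: x=[3.5000 9.0000] v=[-2.5000 3.5000]
Step 6: x=[3.5000 9.5000] v=[0.0000 1.0000]
Max displacement = 3.5000

Answer: 3.5000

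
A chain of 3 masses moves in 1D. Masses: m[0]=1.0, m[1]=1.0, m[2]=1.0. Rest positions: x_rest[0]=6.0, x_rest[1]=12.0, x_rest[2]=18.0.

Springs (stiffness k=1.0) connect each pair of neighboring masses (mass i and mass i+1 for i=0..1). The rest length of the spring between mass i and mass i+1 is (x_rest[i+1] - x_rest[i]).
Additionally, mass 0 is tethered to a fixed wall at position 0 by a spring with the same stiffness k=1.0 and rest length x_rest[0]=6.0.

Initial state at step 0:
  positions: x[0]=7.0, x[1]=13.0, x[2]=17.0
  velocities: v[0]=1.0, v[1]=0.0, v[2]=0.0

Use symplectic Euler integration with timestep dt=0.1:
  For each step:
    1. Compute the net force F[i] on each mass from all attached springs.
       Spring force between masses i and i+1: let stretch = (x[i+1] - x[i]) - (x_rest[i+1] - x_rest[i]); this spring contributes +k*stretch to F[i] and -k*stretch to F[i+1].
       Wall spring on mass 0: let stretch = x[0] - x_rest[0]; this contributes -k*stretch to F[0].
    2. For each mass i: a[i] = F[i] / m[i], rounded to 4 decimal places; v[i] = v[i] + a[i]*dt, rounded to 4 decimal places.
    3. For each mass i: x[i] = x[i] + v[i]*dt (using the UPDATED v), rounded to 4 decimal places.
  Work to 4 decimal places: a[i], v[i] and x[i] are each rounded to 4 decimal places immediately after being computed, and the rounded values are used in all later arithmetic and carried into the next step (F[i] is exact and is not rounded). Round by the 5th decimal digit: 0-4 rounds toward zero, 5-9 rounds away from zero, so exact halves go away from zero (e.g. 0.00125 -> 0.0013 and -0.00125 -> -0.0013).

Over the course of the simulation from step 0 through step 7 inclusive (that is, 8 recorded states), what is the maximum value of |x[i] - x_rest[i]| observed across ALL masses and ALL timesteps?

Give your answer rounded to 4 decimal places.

Step 0: x=[7.0000 13.0000 17.0000] v=[1.0000 0.0000 0.0000]
Step 1: x=[7.0900 12.9800 17.0200] v=[0.9000 -0.2000 0.2000]
Step 2: x=[7.1680 12.9415 17.0596] v=[0.7800 -0.3850 0.3960]
Step 3: x=[7.2321 12.8865 17.1180] v=[0.6406 -0.5505 0.5842]
Step 4: x=[7.2804 12.8172 17.1941] v=[0.4828 -0.6928 0.7611]
Step 5: x=[7.3112 12.7363 17.2864] v=[0.3084 -0.8088 0.9234]
Step 6: x=[7.3232 12.6467 17.3932] v=[0.1198 -0.8963 1.0684]
Step 7: x=[7.3152 12.5513 17.5126] v=[-0.0802 -0.9540 1.1938]
Max displacement = 1.3232

Answer: 1.3232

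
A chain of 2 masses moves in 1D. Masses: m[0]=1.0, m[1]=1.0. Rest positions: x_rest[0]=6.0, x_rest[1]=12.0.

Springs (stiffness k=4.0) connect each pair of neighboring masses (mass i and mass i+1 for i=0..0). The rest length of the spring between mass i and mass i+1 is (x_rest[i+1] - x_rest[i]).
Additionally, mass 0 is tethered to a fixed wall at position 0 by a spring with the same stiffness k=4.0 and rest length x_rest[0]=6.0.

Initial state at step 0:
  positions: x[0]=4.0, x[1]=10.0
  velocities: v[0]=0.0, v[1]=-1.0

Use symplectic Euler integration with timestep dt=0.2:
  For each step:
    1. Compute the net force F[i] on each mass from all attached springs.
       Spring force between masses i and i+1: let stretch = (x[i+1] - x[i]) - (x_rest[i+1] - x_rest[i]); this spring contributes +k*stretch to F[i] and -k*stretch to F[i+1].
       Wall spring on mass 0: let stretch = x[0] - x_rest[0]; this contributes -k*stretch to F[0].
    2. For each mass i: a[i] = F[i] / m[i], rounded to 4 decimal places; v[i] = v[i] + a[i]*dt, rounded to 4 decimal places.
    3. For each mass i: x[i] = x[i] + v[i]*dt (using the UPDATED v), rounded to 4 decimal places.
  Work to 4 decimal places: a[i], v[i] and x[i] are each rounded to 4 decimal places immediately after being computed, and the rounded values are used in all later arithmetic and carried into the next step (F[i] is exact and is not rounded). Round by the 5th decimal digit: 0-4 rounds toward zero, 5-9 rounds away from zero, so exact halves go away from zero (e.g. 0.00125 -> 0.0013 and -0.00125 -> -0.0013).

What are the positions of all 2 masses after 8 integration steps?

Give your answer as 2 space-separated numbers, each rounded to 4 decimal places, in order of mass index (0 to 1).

Answer: 5.8330 13.0214

Derivation:
Step 0: x=[4.0000 10.0000] v=[0.0000 -1.0000]
Step 1: x=[4.3200 9.8000] v=[1.6000 -1.0000]
Step 2: x=[4.8256 9.6832] v=[2.5280 -0.5840]
Step 3: x=[5.3363 9.7492] v=[2.5536 0.3299]
Step 4: x=[5.6993 10.0691] v=[1.8149 1.5996]
Step 5: x=[5.8496 10.6499] v=[0.7513 2.9038]
Step 6: x=[5.8320 11.4226] v=[-0.0881 3.8636]
Step 7: x=[5.7758 12.2608] v=[-0.2812 4.1911]
Step 8: x=[5.8330 13.0214] v=[0.2862 3.8031]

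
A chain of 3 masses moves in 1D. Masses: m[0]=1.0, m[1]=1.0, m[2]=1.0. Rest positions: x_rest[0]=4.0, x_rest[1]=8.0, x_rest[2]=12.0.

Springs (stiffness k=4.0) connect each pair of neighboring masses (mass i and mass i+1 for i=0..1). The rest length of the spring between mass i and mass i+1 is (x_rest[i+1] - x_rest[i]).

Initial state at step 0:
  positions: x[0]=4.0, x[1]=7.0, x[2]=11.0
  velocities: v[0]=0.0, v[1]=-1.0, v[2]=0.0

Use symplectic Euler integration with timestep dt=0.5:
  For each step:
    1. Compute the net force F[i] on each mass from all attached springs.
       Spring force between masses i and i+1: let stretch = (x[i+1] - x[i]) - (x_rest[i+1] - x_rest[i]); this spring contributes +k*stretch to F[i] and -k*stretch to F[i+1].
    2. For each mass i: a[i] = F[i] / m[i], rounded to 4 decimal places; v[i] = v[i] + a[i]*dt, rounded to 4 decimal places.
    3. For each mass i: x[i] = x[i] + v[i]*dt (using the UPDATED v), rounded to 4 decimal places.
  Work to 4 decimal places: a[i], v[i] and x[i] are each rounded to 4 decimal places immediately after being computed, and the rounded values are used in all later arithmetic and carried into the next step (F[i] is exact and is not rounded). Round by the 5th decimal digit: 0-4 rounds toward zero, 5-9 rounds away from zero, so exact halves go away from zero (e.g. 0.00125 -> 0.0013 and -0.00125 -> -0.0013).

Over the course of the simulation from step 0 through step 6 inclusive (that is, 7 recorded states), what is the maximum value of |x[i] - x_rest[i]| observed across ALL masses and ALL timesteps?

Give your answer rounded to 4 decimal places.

Step 0: x=[4.0000 7.0000 11.0000] v=[0.0000 -1.0000 0.0000]
Step 1: x=[3.0000 7.5000 11.0000] v=[-2.0000 1.0000 0.0000]
Step 2: x=[2.5000 7.0000 11.5000] v=[-1.0000 -1.0000 1.0000]
Step 3: x=[2.5000 6.5000 11.5000] v=[0.0000 -1.0000 0.0000]
Step 4: x=[2.5000 7.0000 10.5000] v=[0.0000 1.0000 -2.0000]
Step 5: x=[3.0000 6.5000 10.0000] v=[1.0000 -1.0000 -1.0000]
Step 6: x=[3.0000 6.0000 10.0000] v=[0.0000 -1.0000 0.0000]
Max displacement = 2.0000

Answer: 2.0000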